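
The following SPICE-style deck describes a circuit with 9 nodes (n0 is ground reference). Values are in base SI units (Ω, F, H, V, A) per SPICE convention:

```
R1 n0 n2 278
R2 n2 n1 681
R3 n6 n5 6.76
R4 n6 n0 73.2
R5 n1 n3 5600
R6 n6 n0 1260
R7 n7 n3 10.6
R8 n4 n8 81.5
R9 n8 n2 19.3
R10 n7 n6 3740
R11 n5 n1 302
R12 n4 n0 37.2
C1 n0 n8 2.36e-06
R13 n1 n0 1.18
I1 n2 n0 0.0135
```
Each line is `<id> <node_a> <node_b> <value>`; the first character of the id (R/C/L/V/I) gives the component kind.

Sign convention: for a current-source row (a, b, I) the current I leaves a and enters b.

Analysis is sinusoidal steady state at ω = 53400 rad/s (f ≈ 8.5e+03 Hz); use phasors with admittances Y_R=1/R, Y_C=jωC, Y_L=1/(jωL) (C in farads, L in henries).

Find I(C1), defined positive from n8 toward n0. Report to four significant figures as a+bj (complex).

-0.01217-0.001259j A

Apply KCL at each of the 8 non-ground nodes and solve the resulting linear system.
Node n1: branches {R2, R5, R11, R13} → V_1 = -0.0004249+0.0001517j
Node n2: branches {R1, R2, R9, I1} → V_2 = -0.2465+0.08796j
Node n3: branches {R5, R7} → V_3 = -0.0002183+7.790e-05j
Node n4: branches {R8, R12} → V_4 = -0.003130+0.03026j
Node n5: branches {R3, R11} → V_5 = -8.743e-05+3.120e-05j
Node n6: branches {R3, R4, R6, R10} → V_6 = -7.987e-05+2.851e-05j
Node n7: branches {R7, R10} → V_7 = -0.0002179+7.776e-05j
Node n8: branches {R8, R9, C1} → V_8 = -0.009988+0.09655j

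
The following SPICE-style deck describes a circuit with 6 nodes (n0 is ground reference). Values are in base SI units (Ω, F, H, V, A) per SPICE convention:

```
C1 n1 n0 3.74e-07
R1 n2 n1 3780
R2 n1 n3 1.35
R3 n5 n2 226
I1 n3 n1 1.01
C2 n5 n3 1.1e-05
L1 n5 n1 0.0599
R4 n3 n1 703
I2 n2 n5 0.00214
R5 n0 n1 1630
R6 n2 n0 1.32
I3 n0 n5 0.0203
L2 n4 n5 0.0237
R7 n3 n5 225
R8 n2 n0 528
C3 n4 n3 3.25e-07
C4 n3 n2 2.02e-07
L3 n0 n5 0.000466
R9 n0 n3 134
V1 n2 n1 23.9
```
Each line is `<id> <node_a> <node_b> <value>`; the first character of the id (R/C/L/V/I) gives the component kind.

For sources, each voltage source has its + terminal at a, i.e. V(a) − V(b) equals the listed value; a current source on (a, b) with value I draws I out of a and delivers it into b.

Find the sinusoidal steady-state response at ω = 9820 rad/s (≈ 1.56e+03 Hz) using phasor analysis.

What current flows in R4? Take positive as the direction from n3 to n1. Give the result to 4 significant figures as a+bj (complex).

0.004323+0.007597j A

Element admittances at ω=9820 rad/s:
  Y(C1) = 0.000+0.003673j S between n1,n0
  Y(R1) = 0.0002646+0.000j S between n2,n1
  Y(R2) = 0.7407+0.000j S between n1,n3
  Y(R3) = 0.004425+0.000j S between n5,n2
  I1: injects 1.01 A into n1 (from n3)
  Y(C2) = 0.000+0.1080j S between n5,n3
  Y(L1) = 0.000-0.001700j S between n5,n1
  Y(R4) = 0.001422+0.000j S between n3,n1
  I2: injects 0.00214 A into n5 (from n2)
  Y(R5) = 0.0006135+0.000j S between n0,n1
  Y(R6) = 0.7576+0.000j S between n2,n0
  I3: injects 0.0203 A into n5 (from n0)
  Y(L2) = 0.000-0.004297j S between n4,n5
  Y(R7) = 0.004444+0.000j S between n3,n5
  Y(R8) = 0.001894+0.000j S between n2,n0
  Y(C3) = 0.000+0.003192j S between n4,n3
  Y(C4) = 0.000+0.001984j S between n3,n2
  Y(L3) = 0.000-0.2185j S between n0,n5
  Y(R9) = 0.007463+0.000j S between n0,n3
  V1: constraint V(n2)−V(n1) = 23.9
Assemble and solve the 6×6 MNA system:
  V(n1)=-19.54+5.058j  V(n2)=4.357+5.058j  V(n3)=-16.50+10.40j  V(n4)=116.2-85.79j  V(n5)=17.62-14.35j
  i(V1)=-3.269-3.969j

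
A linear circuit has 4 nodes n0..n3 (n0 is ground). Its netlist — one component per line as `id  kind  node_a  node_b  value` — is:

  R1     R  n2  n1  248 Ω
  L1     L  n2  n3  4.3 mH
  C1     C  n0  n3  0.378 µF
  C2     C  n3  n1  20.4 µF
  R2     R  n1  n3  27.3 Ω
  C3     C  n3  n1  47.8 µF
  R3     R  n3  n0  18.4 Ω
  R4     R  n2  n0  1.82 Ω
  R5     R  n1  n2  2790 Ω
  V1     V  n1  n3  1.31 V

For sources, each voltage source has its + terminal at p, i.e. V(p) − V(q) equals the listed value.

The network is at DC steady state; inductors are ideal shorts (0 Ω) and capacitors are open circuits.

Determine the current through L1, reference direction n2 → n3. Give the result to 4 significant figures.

Apply KCL at each of the 3 non-ground nodes and solve the resulting linear system.
Node n1: branches {R1, C2, R2, C3, R5, V1} → V_1 = 1.310
Node n2: branches {R1, L1, R4, R5} → V_2 = 0.000
Node n3: branches {L1, C1, C2, R2, C3, R3, V1} → V_3 = 0.000
Source currents: i(L1)=0.005752, i(V1)=-0.05374

0.005752 A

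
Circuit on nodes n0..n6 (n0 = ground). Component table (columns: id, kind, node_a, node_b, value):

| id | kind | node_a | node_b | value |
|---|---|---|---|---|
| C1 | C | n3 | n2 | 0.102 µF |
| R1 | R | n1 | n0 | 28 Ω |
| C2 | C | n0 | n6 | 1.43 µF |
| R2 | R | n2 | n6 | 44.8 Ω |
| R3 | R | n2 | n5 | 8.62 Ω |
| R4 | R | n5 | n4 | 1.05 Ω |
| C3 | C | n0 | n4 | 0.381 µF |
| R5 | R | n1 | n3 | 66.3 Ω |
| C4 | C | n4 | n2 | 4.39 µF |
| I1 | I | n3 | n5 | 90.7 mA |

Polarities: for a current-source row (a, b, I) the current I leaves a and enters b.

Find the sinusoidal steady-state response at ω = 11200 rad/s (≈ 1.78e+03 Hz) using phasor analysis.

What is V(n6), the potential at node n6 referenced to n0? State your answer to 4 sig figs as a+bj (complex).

-1.216-3.901j V

Element admittances at ω=11200 rad/s:
  Y(C1) = 0.000+0.001142j S between n3,n2
  Y(R1) = 0.03571+0.000j S between n1,n0
  Y(C2) = 0.000+0.01602j S between n0,n6
  Y(R2) = 0.02232+0.000j S between n2,n6
  Y(R3) = 0.1160+0.000j S between n2,n5
  Y(R4) = 0.9524+0.000j S between n5,n4
  Y(C3) = 0.000+0.004267j S between n0,n4
  Y(R5) = 0.01508+0.000j S between n1,n3
  Y(C4) = 0.000+0.04917j S between n4,n2
  I1: injects 0.0907 A into n5 (from n3)
Assemble and solve the 6×6 MNA system:
  V(n1)=-2.354+0.3042j  V(n2)=1.583-4.773j  V(n3)=-7.928+1.025j  V(n4)=2.018-5.063j  V(n5)=2.055-5.032j  V(n6)=-1.216-3.901j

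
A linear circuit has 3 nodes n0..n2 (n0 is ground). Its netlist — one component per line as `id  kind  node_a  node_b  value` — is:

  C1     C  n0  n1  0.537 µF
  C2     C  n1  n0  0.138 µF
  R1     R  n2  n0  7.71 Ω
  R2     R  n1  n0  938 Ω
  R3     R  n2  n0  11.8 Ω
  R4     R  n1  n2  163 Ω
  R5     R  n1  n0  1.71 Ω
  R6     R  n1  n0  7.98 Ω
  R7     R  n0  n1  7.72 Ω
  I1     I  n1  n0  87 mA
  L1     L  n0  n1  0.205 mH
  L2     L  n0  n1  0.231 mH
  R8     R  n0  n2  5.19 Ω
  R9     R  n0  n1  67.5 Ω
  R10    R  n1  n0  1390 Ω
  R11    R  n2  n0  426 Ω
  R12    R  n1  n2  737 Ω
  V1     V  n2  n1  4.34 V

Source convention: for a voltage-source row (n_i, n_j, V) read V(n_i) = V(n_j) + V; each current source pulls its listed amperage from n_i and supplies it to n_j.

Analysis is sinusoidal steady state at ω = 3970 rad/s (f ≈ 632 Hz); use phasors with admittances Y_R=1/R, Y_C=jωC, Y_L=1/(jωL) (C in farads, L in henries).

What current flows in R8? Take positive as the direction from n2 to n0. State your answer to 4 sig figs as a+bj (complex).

MNA unknowns: 2 node voltages V₁..V_2 plus 1 source current (V1)
C1: Y=0.000+0.002132j on G[0,1]
C2: Y=0.000+0.0005479j on G[1,0]
R1: Y=0.1297+0.000j on G[2,0]
R2: Y=0.001066+0.000j on G[1,0]
R3: Y=0.08475+0.000j on G[2,0]
R4: Y=0.006135+0.000j on G[1,2]
R5: Y=0.5848+0.000j on G[1,0]
R6: Y=0.1253+0.000j on G[1,0]
R7: Y=0.1295+0.000j on G[0,1]
I1: z[1]−=0.087, z[0]+=0.087
L1: Y=0.000-1.229j on G[0,1]
L2: Y=0.000-1.090j on G[0,1]
R8: Y=0.1927+0.000j on G[0,2]
R9: Y=0.01481+0.000j on G[0,1]
R10: Y=0.0007194+0.000j on G[1,0]
R11: Y=0.002347+0.000j on G[2,0]
R12: Y=0.001357+0.000j on G[1,2]
V1: row V2−V1=4.34, i_V1 at 2,1
solve → V1=-0.3386-0.6197j, V2=4.001-0.6197j
aux → i_V1=-1.671+0.2538j

0.7710-0.1194j A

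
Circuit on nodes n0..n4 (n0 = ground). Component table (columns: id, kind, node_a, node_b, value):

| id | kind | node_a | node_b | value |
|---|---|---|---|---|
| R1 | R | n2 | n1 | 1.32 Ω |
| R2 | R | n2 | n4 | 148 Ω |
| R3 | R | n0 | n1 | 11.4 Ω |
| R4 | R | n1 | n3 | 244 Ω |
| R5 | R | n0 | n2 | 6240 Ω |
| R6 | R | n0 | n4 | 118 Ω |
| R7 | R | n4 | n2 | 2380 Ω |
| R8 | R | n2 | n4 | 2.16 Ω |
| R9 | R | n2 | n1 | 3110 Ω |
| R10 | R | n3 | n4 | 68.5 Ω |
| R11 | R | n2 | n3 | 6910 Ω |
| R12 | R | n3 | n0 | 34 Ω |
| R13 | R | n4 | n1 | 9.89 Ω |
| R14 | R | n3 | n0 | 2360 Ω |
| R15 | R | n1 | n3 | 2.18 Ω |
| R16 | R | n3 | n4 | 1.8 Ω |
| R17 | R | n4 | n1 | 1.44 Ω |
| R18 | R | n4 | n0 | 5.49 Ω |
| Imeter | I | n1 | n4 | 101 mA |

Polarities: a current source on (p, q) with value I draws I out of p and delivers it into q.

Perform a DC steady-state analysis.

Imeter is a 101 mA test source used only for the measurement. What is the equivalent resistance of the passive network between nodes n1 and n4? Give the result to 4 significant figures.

MNA unknowns: 4 node voltages V₁..V_4
R1: Y=0.7576 on G[2,1]
R2: Y=0.006757 on G[2,4]
R3: Y=0.08772 on G[0,1]
R4: Y=0.004098 on G[1,3]
R5: Y=0.0001603 on G[0,2]
R6: Y=0.008475 on G[0,4]
R7: Y=0.0004202 on G[4,2]
R8: Y=0.4630 on G[2,4]
R9: Y=0.0003215 on G[2,1]
R10: Y=0.01460 on G[3,4]
R11: Y=0.0001447 on G[2,3]
R12: Y=0.02941 on G[3,0]
R13: Y=0.1011 on G[4,1]
R14: Y=0.0004237 on G[3,0]
R15: Y=0.4587 on G[1,3]
R16: Y=0.5556 on G[3,4]
R17: Y=0.6944 on G[4,1]
R18: Y=0.1821 on G[4,0]
Imeter: z[1]−=0.101, z[4]+=0.101
solve → V1=-0.04843, V2=-0.02084, V3=-0.008420, V4=0.02362

R_eq = 0.7134 Ω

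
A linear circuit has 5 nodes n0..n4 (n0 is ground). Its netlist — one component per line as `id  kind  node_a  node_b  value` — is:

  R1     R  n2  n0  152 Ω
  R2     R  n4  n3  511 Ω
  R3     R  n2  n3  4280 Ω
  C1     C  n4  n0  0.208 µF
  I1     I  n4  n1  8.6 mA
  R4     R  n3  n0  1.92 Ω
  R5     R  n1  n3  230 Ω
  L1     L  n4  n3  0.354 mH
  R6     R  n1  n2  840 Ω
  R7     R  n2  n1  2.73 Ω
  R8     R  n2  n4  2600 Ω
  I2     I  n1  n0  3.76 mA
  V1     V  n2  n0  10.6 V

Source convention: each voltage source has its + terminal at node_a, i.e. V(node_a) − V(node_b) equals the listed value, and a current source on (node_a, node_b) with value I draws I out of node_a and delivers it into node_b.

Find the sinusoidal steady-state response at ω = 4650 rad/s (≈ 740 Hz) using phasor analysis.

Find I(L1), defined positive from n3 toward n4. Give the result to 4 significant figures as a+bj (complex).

0.004563+6.258e-05j A

Apply KCL at each of the 4 non-ground nodes and solve the resulting linear system.
Node n1: branches {I1, R5, R6, R7, I2} → V_1 = 10.49-1.720e-06j
Node n2: branches {R1, R3, R6, R7, R8, V1} → V_2 = 10.60+0.000j
Node n3: branches {R2, R3, R4, R5, L1} → V_3 = 0.08284-0.0001471j
Node n4: branches {R2, C1, I1, L1, R8} → V_4 = 0.08294-0.007658j
Source currents: i(V1)=-0.1166-3.612e-06j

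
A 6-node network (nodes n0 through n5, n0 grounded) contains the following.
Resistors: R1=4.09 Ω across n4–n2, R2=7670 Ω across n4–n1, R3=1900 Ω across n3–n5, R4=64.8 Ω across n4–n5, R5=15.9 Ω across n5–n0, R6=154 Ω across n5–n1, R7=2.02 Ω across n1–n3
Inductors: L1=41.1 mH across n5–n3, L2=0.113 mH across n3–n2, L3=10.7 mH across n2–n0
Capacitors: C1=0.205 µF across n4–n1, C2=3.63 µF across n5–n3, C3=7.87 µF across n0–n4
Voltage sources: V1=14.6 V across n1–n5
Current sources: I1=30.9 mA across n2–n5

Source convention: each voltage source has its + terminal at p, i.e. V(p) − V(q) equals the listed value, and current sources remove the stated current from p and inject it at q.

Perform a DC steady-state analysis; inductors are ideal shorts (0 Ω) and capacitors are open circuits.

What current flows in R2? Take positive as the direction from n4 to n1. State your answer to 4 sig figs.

Element admittances at DC:
  Y(R1) = 0.2445 S between n4,n2
  Y(R2) = 0.0001304 S between n4,n1
  Y(R3) = 0.0005263 S between n3,n5
  L1: short n5↔n3 (DC inductor)
  Y(C1) = 0.000 S between n4,n1
  L2: short n3↔n2 (DC inductor)
  Y(R4) = 0.01543 S between n4,n5
  Y(C2) = 0.000 S between n5,n3
  Y(R5) = 0.06289 S between n5,n0
  L3: short n2↔n0 (DC inductor)
  Y(R6) = 0.006494 S between n5,n1
  Y(C3) = 0.000 S between n0,n4
  Y(R7) = 0.4950 S between n1,n3
  V1: constraint V(n1)−V(n5) = 14.6
  I1: injects 0.0309 A into n5 (from n2)
Assemble and solve the 9×9 MNA system:
  V(n1)=14.60  V(n2)=0.000  V(n3)=0.000  V(n4)=0.007320  V(n5)=0.000
  i(L1)=-7.199  i(L2)=0.02911  i(L3)=0.000  i(V1)=-7.324

-0.001903 A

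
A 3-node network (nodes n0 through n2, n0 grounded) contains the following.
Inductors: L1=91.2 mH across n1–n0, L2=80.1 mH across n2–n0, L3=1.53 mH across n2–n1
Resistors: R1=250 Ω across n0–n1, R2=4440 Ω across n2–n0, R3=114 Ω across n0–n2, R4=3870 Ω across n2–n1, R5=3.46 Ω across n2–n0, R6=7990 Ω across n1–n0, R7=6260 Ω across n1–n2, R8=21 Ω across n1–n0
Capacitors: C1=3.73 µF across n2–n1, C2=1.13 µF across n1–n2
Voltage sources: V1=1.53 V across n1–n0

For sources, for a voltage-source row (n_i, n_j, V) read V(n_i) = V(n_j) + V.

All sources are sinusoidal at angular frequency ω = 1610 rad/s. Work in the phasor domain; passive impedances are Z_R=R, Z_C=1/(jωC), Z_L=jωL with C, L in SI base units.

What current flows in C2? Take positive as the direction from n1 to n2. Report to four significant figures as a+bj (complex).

-0.001301+0.001010j A

Element admittances at ω=1610 rad/s:
  Y(L1) = 0.000-0.006811j S between n1,n0
  Y(R1) = 0.004000+0.000j S between n0,n1
  Y(L2) = 0.000-0.007754j S between n2,n0
  Y(C1) = 0.000+0.006005j S between n2,n1
  Y(R2) = 0.0002252+0.000j S between n2,n0
  Y(C2) = 0.000+0.001819j S between n1,n2
  Y(R3) = 0.008772+0.000j S between n0,n2
  Y(R4) = 0.0002584+0.000j S between n2,n1
  Y(R5) = 0.2890+0.000j S between n2,n0
  Y(R6) = 0.0001252+0.000j S between n1,n0
  Y(L3) = 0.000-0.4060j S between n2,n1
  Y(R7) = 0.0001597+0.000j S between n1,n2
  Y(R8) = 0.04762+0.000j S between n1,n0
  V1: constraint V(n1)−V(n0) = 1.53
Assemble and solve the 3×3 MNA system:
  V(n1)=1.530+0.000j  V(n2)=0.9749-0.7152j
  i(V1)=-0.3642+0.2311j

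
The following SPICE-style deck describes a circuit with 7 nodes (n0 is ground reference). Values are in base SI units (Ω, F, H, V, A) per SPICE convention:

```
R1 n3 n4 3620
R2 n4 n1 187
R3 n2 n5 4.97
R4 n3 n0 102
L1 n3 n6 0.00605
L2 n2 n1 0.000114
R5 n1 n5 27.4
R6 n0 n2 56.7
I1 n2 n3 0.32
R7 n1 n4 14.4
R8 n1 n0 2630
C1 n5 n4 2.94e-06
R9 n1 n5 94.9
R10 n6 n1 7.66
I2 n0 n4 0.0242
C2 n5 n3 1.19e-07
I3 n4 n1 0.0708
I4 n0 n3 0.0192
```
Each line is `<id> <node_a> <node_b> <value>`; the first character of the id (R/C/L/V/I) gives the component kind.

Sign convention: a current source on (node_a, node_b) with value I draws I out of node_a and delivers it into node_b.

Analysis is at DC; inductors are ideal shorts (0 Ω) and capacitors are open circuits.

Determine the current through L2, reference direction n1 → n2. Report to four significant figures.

Apply KCL at each of the 6 non-ground nodes and solve the resulting linear system.
Node n1: branches {R2, L2, R5, R7, R8, R9, R10, I3} → V_1 = 0.7283
Node n2: branches {R3, L2, R6, I1} → V_2 = 0.7283
Node n3: branches {R1, R4, L1, I1, C2, I4} → V_3 = 3.088
Node n4: branches {R1, R2, R7, C1, I2, I3} → V_4 = 0.1162
Node n5: branches {R3, R5, C1, R9, C2} → V_5 = 0.7283
Node n6: branches {L1, R10} → V_6 = 3.088
Source currents: i(L1)=0.3081, i(L2)=-0.3328

0.3328 A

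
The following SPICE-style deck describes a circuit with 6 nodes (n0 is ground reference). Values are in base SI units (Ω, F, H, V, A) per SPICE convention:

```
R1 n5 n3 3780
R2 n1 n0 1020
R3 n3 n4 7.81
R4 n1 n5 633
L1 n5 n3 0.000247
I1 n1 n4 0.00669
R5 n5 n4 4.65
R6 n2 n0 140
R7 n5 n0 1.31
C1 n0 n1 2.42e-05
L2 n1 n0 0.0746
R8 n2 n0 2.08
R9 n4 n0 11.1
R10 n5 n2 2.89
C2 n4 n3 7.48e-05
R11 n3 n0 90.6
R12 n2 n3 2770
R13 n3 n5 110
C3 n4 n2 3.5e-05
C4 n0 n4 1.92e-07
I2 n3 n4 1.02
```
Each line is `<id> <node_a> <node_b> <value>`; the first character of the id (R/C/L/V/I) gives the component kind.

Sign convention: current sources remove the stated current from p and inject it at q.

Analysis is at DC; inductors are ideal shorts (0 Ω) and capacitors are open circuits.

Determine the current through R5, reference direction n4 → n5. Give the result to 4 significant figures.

MNA unknowns: 5 node voltages V₁..V_5 plus 2 source currents (L1, L2)
R1: Y=0.0002646 on G[5,3]
R2: Y=0.0009804 on G[1,0]
R3: Y=0.1280 on G[3,4]
R4: Y=0.001580 on G[1,5]
L1: row V5−V3=0, i_L1 at 5,3
I1: z[1]−=0.00669, z[4]+=0.00669
R5: Y=0.2151 on G[5,4]
R6: Y=0.007143 on G[2,0]
R7: Y=0.7634 on G[5,0]
C1: Y=0.000 on G[0,1]
L2: row V1−V0=0, i_L2 at 1,0
R8: Y=0.4808 on G[2,0]
R9: Y=0.09009 on G[4,0]
R10: Y=0.3460 on G[5,2]
C2: Y=0.000 on G[4,3]
R11: Y=0.01104 on G[3,0]
R12: Y=0.0003610 on G[2,3]
R13: Y=0.009091 on G[3,5]
C3: Y=0.000 on G[4,2]
C4: Y=0.000 on G[0,4]
I2: z[3]−=1.02, z[4]+=1.02
solve → V1=0.000, V2=-0.08179, V3=-0.1970, V4=2.214, V5=-0.1970
aux → i_L1=0.7091, i_L2=-0.007001

0.5185 A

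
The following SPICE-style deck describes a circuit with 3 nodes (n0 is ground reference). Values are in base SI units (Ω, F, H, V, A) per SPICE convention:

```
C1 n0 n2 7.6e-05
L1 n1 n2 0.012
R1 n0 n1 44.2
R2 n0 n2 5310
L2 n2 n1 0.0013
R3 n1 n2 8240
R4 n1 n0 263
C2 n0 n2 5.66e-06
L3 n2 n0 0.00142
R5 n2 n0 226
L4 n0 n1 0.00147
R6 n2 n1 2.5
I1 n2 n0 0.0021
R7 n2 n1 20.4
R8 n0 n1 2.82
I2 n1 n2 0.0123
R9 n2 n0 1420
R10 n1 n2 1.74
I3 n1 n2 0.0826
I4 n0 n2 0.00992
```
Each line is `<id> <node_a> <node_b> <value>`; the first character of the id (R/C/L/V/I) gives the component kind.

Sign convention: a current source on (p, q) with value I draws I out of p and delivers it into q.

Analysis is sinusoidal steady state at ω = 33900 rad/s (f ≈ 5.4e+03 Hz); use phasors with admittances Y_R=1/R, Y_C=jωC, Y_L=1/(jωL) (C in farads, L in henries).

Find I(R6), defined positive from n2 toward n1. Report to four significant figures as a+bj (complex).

0.02708-0.0004544j A

Apply KCL at each of the 2 non-ground nodes and solve the resulting linear system.
Node n1: branches {L1, R1, L2, R3, R4, L4, R6, R7, R8, I2, R10, I3} → V_1 = -0.06664-0.01103j
Node n2: branches {C1, L1, R2, L2, R3, C2, L3, R5, R6, I1, R7, I2, R9, R10, I3, I4} → V_2 = 0.001067-0.01217j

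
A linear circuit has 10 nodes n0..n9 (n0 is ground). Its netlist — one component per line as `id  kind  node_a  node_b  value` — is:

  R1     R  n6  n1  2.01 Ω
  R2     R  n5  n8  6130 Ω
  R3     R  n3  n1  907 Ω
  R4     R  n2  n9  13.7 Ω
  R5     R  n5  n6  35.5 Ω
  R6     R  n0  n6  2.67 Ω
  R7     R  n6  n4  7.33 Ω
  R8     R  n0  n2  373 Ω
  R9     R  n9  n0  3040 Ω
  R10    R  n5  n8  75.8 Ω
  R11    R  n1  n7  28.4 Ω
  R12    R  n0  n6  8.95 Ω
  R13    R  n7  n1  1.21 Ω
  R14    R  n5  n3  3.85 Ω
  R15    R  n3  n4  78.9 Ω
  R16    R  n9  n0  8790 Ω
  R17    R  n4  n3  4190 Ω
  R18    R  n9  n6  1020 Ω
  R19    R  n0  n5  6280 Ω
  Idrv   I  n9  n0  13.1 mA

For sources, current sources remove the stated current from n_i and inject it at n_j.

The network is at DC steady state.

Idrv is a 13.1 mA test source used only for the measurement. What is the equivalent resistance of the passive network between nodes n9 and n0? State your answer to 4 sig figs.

Apply KCL at each of the 9 non-ground nodes and solve the resulting linear system.
Node n1: branches {R1, R3, R11, R13} → V_1 = -0.006576
Node n2: branches {R4, R8} → V_2 = -3.153
Node n3: branches {R3, R14, R15, R17} → V_3 = -0.006551
Node n4: branches {R7, R15, R17} → V_4 = -0.006574
Node n5: branches {R2, R5, R10, R14, R19} → V_5 = -0.006550
Node n6: branches {R1, R5, R6, R7, R12, R18} → V_6 = -0.006576
Node n7: branches {R11, R13} → V_7 = -0.006576
Node n8: branches {R2, R10} → V_8 = -0.006550
Node n9: branches {R4, R9, R16, R18, Idrv} → V_9 = -3.269

R_eq = 249.6 Ω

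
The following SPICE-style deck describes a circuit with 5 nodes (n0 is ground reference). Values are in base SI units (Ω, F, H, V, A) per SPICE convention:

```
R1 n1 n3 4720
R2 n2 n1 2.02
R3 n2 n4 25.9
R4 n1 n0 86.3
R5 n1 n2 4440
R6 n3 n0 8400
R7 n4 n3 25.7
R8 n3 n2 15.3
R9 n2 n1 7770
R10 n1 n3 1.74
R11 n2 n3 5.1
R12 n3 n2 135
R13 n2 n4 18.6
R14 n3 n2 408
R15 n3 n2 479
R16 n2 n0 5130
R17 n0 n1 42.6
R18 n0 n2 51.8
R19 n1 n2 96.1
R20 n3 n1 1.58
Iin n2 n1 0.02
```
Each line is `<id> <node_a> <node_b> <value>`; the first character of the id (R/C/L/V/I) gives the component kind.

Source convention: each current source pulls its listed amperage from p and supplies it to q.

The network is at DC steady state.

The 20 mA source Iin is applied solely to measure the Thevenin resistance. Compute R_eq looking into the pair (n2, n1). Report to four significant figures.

R_eq = 1.317 Ω

Element admittances at DC:
  Y(R1) = 0.0002119 S between n1,n3
  Y(R2) = 0.4950 S between n2,n1
  Y(R3) = 0.03861 S between n2,n4
  Y(R4) = 0.01159 S between n1,n0
  Y(R5) = 0.0002252 S between n1,n2
  Y(R6) = 0.0001190 S between n3,n0
  Y(R7) = 0.03891 S between n4,n3
  Y(R8) = 0.06536 S between n3,n2
  Y(R9) = 0.0001287 S between n2,n1
  Y(R10) = 0.5747 S between n1,n3
  Y(R11) = 0.1961 S between n2,n3
  Y(R12) = 0.007407 S between n3,n2
  Y(R13) = 0.05376 S between n2,n4
  Y(R14) = 0.002451 S between n3,n2
  Y(R15) = 0.002088 S between n3,n2
  Y(R16) = 0.0001949 S between n2,n0
  Y(R17) = 0.02347 S between n0,n1
  Y(R18) = 0.01931 S between n0,n2
  Y(R19) = 0.01041 S between n1,n2
  Y(R20) = 0.6329 S between n3,n1
  Iin: injects 0.02 A into n1 (from n2)
Assemble and solve the 4×4 MNA system:
  V(n1)=0.009407  V(n2)=-0.01694  V(n3)=0.004154  V(n4)=-0.01069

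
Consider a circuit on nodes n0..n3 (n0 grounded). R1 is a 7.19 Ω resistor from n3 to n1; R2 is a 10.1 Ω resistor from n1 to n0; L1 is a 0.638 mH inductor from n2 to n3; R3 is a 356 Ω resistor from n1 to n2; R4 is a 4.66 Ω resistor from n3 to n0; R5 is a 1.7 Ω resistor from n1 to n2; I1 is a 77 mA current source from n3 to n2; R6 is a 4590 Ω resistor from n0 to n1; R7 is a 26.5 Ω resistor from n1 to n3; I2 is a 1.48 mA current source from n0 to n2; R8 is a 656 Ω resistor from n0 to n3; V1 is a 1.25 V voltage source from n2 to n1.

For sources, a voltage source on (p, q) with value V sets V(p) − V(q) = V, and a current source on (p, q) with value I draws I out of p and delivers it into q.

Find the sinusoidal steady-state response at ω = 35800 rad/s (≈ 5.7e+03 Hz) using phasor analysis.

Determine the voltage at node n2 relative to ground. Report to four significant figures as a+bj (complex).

Element admittances at ω=35800 rad/s:
  Y(R1) = 0.1391+0.000j S between n3,n1
  Y(R2) = 0.09901+0.000j S between n1,n0
  Y(L1) = 0.000-0.04378j S between n2,n3
  Y(R3) = 0.002809+0.000j S between n1,n2
  Y(R4) = 0.2146+0.000j S between n3,n0
  Y(R5) = 0.5882+0.000j S between n1,n2
  I1: injects 0.077 A into n2 (from n3)
  Y(R6) = 0.0002179+0.000j S between n0,n1
  Y(R7) = 0.03774+0.000j S between n1,n3
  I2: injects 0.00148 A into n2 (from n0)
  Y(R8) = 0.001524+0.000j S between n0,n3
  V1: constraint V(n2)−V(n1) = 1.25
Assemble and solve the 4×4 MNA system:
  V(n1)=0.1898+0.1863j  V(n2)=1.440+0.1863j  V(n3)=-0.08028-0.08554j
  i(V1)=-0.6722+0.06655j

1.440+0.1863j V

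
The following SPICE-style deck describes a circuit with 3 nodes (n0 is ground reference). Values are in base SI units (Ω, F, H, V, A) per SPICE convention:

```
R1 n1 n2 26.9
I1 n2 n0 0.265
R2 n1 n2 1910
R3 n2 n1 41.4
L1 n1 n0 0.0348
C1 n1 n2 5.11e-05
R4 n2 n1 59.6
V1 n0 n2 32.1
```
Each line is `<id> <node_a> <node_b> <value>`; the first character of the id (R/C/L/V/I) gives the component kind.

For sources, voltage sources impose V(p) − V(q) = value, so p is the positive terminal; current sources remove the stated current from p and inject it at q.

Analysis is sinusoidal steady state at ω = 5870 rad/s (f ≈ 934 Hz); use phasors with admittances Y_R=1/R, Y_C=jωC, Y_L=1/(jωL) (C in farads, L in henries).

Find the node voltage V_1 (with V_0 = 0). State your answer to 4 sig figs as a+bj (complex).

Element admittances at ω=5870 rad/s:
  Y(R1) = 0.03717+0.000j S between n1,n2
  I1: injects 0.265 A into n0 (from n2)
  Y(R2) = 0.0005236+0.000j S between n1,n2
  Y(R3) = 0.02415+0.000j S between n2,n1
  Y(L1) = 0.000-0.004895j S between n1,n0
  Y(C1) = 0.000+0.3000j S between n1,n2
  Y(R4) = 0.01678+0.000j S between n2,n1
  V1: constraint V(n0)−V(n2) = 32.1
Assemble and solve the 3×3 MNA system:
  V(n1)=-32.60-0.1325j  V(n2)=-32.10+0.000j
  i(V1)=0.2644+0.1596j

-32.60-0.1325j V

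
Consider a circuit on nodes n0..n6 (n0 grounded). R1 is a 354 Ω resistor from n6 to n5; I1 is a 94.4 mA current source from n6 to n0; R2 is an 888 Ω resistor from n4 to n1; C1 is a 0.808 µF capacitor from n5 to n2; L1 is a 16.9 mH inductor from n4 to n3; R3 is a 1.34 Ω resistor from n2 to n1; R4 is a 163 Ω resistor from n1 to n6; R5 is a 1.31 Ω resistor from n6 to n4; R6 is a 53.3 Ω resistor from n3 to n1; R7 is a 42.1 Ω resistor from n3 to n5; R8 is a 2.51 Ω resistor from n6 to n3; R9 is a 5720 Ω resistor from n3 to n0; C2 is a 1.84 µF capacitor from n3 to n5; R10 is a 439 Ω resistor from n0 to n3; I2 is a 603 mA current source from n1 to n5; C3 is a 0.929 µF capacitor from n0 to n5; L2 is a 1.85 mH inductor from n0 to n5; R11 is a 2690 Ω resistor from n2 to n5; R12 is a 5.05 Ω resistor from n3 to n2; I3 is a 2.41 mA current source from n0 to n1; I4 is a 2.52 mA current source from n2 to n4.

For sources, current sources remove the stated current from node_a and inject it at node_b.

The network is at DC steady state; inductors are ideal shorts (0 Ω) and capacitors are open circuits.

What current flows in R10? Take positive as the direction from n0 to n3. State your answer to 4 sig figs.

0.05376 A

MNA unknowns: 6 node voltages V₁..V_6 plus 2 source currents (L1, L2)
R1: Y=0.002825 on G[6,5]
I1: z[6]−=0.0944, z[0]+=0.0944
R2: Y=0.001126 on G[4,1]
C1: Y=0.000 on G[5,2]
L1: row V4−V3=0, i_L1 at 4,3
R3: Y=0.7463 on G[2,1]
R4: Y=0.006135 on G[1,6]
R5: Y=0.7634 on G[6,4]
R6: Y=0.01876 on G[3,1]
R7: Y=0.02375 on G[3,5]
R8: Y=0.3984 on G[6,3]
R9: Y=0.0001748 on G[3,0]
C2: Y=0.000 on G[3,5]
R10: Y=0.002278 on G[0,3]
I2: z[1]−=0.603, z[5]+=0.603
C3: Y=0.000 on G[0,5]
L2: row V0−V5=0, i_L2 at 0,5
R11: Y=0.0003717 on G[2,5]
R12: Y=0.1980 on G[3,2]
I3: z[0]−=0.00241, z[1]+=0.00241
I4: z[2]−=0.00252, z[4]+=0.00252
solve → V1=-26.86, V2=-26.17, V3=-23.60, V4=-23.60, V5=0.000, V6=-23.64
aux → i_L1=-0.03228, i_L2=0.03410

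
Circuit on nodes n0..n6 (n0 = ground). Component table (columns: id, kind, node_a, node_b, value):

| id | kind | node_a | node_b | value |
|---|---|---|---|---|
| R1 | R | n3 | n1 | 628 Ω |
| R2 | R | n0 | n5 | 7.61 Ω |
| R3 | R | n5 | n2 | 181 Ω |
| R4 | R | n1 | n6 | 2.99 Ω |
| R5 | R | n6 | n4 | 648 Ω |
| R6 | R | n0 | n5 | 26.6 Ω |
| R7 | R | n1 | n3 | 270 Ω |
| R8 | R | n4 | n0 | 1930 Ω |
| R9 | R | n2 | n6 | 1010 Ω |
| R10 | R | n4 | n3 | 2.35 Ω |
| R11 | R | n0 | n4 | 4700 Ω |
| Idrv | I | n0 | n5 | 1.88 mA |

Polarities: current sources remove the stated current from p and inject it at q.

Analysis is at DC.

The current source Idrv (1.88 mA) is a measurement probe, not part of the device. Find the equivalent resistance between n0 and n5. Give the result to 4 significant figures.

R_eq = 5.904 Ω

Element admittances at DC:
  Y(R1) = 0.001592 S between n3,n1
  Y(R2) = 0.1314 S between n0,n5
  Y(R3) = 0.005525 S between n5,n2
  Y(R4) = 0.3344 S between n1,n6
  Y(R5) = 0.001543 S between n6,n4
  Y(R6) = 0.03759 S between n0,n5
  Y(R7) = 0.003704 S between n1,n3
  Y(R8) = 0.0005181 S between n4,n0
  Y(R9) = 0.0009901 S between n2,n6
  Y(R10) = 0.4255 S between n4,n3
  Y(R11) = 0.0002128 S between n0,n4
  Idrv: injects 0.00188 A into n5 (from n0)
Assemble and solve the 6×6 MNA system:
  V(n1)=0.006210  V(n2)=0.01036  V(n3)=0.005614  V(n4)=0.005607  V(n5)=0.01110  V(n6)=0.006219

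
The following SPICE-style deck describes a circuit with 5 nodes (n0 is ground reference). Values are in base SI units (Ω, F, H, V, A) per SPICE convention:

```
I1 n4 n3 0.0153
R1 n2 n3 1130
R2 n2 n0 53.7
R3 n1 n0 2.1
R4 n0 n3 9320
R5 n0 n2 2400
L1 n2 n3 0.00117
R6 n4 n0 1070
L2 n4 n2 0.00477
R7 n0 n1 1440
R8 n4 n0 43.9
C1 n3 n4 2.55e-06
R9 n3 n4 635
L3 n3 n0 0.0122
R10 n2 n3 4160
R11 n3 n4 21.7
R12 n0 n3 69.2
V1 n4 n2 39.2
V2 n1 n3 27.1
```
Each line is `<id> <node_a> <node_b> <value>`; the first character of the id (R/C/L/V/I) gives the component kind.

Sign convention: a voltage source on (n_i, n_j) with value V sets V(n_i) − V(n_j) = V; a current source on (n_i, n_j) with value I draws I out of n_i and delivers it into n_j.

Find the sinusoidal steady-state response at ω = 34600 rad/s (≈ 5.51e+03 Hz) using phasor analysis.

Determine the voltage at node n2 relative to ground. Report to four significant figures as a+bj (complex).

-54.75-15.39j V

MNA unknowns: 4 node voltages V₁..V_4 plus 2 source currents (V1, V2)
I1: z[4]−=0.0153, z[3]+=0.0153
R1: Y=0.0008850+0.000j on G[2,3]
R2: Y=0.01862+0.000j on G[2,0]
R3: Y=0.4762+0.000j on G[1,0]
R4: Y=0.0001073+0.000j on G[0,3]
R5: Y=0.0004167+0.000j on G[0,2]
L1: Y=0.000-0.02470j on G[2,3]
R6: Y=0.0009346+0.000j on G[4,0]
L2: Y=0.000-0.006059j on G[4,2]
R7: Y=0.0006944+0.000j on G[0,1]
R8: Y=0.02278+0.000j on G[4,0]
C1: Y=0.000+0.08823j on G[3,4]
R9: Y=0.001575+0.000j on G[3,4]
L3: Y=0.000-0.002369j on G[3,0]
R10: Y=0.0002404+0.000j on G[2,3]
R11: Y=0.04608+0.000j on G[3,4]
R12: Y=0.01445+0.000j on G[0,3]
V1: row V4−V2=39.2, i_V1 at 4,2
V2: row V1−V3=27.1, i_V2 at 1,3
solve → V1=3.669+1.226j, V2=-54.75-15.39j, V3=-23.43+1.226j, V4=-15.55-15.39j
aux → i_V1=-1.488+0.6995j, i_V2=-1.749-0.5847j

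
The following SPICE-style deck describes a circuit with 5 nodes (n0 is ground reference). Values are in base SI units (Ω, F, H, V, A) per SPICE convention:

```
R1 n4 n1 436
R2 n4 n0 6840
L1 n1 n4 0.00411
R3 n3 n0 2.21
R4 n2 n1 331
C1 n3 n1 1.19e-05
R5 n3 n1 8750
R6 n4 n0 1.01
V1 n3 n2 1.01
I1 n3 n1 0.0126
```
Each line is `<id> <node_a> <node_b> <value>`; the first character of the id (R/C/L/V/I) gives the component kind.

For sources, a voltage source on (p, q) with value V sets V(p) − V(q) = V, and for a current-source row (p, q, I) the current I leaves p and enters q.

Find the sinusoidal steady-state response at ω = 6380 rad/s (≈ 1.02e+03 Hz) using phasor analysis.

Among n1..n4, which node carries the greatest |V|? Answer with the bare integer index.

Apply KCL at each of the 4 non-ground nodes and solve the resulting linear system.
Node n1: branches {R1, L1, R4, C1, R5, I1} → V_1 = 0.07680-0.2222j
Node n2: branches {R4, V1} → V_2 = -0.9920+0.008273j
Node n3: branches {R3, C1, R5, V1, I1} → V_3 = 0.01798+0.008273j
Node n4: branches {R1, R2, L1, R6} → V_4 = -0.008216-0.003780j
Source currents: i(V1)=-0.003229+0.0006964j

2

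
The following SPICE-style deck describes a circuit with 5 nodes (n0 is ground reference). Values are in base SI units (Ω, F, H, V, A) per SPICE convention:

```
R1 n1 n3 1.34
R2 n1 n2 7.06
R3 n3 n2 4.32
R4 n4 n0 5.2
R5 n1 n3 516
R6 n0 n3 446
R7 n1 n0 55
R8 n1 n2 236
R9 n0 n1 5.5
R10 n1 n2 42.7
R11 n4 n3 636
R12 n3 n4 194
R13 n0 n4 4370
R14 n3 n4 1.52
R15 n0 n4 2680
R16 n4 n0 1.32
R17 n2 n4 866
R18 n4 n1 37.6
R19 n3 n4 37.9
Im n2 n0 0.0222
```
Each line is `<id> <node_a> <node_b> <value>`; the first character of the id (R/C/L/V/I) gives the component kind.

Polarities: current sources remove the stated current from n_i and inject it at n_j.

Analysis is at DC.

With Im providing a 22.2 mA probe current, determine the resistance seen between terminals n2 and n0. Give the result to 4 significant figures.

MNA unknowns: 4 node voltages V₁..V_4
R1: Y=0.7463 on G[1,3]
R2: Y=0.1416 on G[1,2]
R3: Y=0.2315 on G[3,2]
R4: Y=0.1923 on G[4,0]
R5: Y=0.001938 on G[1,3]
R6: Y=0.002242 on G[0,3]
R7: Y=0.01818 on G[1,0]
R8: Y=0.004237 on G[1,2]
R9: Y=0.1818 on G[0,1]
R10: Y=0.02342 on G[1,2]
R11: Y=0.001572 on G[4,3]
R12: Y=0.005155 on G[3,4]
R13: Y=0.0002288 on G[0,4]
R14: Y=0.6579 on G[3,4]
R15: Y=0.0003731 on G[0,4]
R16: Y=0.7576 on G[4,0]
R17: Y=0.001155 on G[2,4]
R18: Y=0.02660 on G[4,1]
R19: Y=0.02639 on G[3,4]
Im: z[2]−=0.0222, z[0]+=0.0222
solve → V1=-0.03725, V2=-0.09153, V3=-0.03570, V4=-0.01543

R_eq = 4.123 Ω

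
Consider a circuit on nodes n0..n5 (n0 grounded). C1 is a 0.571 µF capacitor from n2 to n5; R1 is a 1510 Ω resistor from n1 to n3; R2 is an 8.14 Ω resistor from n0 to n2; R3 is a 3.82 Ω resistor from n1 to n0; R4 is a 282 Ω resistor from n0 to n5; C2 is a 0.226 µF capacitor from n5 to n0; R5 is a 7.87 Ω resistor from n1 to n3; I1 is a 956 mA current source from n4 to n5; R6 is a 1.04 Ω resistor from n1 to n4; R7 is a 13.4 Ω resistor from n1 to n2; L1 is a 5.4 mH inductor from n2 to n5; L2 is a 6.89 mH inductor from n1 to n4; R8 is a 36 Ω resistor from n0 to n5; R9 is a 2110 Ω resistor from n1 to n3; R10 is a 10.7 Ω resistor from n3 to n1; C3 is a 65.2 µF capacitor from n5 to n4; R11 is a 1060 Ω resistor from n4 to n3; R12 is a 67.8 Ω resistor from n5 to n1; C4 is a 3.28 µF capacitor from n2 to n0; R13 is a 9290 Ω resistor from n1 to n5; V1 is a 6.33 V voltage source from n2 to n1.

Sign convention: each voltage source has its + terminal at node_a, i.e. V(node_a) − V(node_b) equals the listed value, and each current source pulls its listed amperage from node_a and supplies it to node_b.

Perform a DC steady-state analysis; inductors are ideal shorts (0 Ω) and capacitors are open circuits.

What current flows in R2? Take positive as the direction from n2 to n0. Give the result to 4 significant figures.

Element admittances at DC:
  Y(C1) = 0.000 S between n2,n5
  Y(R1) = 0.0006623 S between n1,n3
  Y(R2) = 0.1229 S between n0,n2
  Y(R3) = 0.2618 S between n1,n0
  Y(R4) = 0.003546 S between n0,n5
  Y(C2) = 0.000 S between n5,n0
  Y(R5) = 0.1271 S between n1,n3
  I1: injects 0.956 A into n5 (from n4)
  Y(R6) = 0.9615 S between n1,n4
  Y(R7) = 0.07463 S between n1,n2
  L1: short n2↔n5 (DC inductor)
  L2: short n1↔n4 (DC inductor)
  Y(R8) = 0.02778 S between n0,n5
  Y(R9) = 0.0004739 S between n1,n3
  Y(R10) = 0.09346 S between n3,n1
  Y(C3) = 0.000 S between n5,n4
  Y(R11) = 0.0009434 S between n4,n3
  Y(R12) = 0.01475 S between n5,n1
  Y(C4) = 0.000 S between n2,n0
  Y(R13) = 0.0001076 S between n1,n5
  V1: constraint V(n2)−V(n1) = 6.33
Assemble and solve the 8×8 MNA system:
  V(n1)=-2.346  V(n2)=3.984  V(n3)=-2.346  V(n4)=-2.346  V(n5)=3.984
  i(L1)=-0.7372  i(L2)=0.9560  i(V1)=-0.2246

0.4894 A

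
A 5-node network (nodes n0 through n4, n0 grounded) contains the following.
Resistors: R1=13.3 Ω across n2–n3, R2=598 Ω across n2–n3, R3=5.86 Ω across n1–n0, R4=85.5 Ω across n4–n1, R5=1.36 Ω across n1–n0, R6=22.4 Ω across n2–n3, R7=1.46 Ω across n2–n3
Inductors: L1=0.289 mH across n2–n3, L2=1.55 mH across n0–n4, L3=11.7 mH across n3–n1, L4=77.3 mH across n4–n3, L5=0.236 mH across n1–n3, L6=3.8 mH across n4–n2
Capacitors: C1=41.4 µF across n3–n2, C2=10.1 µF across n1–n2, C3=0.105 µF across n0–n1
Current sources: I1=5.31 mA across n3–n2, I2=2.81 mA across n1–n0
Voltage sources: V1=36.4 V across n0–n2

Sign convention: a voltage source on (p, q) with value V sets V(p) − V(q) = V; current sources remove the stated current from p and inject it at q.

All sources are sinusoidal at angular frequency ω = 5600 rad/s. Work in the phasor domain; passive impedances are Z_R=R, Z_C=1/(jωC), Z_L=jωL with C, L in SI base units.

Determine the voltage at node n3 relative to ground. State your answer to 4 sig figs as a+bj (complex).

MNA unknowns: 4 node voltages V₁..V_4 plus 1 source current (V1)
R1: Y=0.07519+0.000j on G[2,3]
L1: Y=0.000-0.6179j on G[2,3]
R2: Y=0.001672+0.000j on G[2,3]
R3: Y=0.1706+0.000j on G[1,0]
R4: Y=0.01170+0.000j on G[4,1]
L2: Y=0.000-0.1152j on G[0,4]
C1: Y=0.000+0.2318j on G[3,2]
C2: Y=0.000+0.05656j on G[1,2]
L3: Y=0.000-0.01526j on G[3,1]
L4: Y=0.000-0.002310j on G[4,3]
R5: Y=0.7353+0.000j on G[1,0]
L5: Y=0.000-0.7567j on G[1,3]
R6: Y=0.04464+0.000j on G[2,3]
L6: Y=0.000-0.04699j on G[4,2]
I1: z[3]−=0.00531, z[2]+=0.00531
R7: Y=0.6849+0.000j on G[2,3]
C3: Y=0.000+0.0005880j on G[0,1]
I2: z[1]−=0.00281, z[0]+=0.00281
V1: row V0−V2=36.4, i_V1 at 0,2
solve → V1=-10.33+8.290j, V2=-36.40+0.000j, V3=-22.09-4.435j, V4=-11.30+0.006143j
aux → i_V1=-9.364+8.806j

-22.09-4.435j V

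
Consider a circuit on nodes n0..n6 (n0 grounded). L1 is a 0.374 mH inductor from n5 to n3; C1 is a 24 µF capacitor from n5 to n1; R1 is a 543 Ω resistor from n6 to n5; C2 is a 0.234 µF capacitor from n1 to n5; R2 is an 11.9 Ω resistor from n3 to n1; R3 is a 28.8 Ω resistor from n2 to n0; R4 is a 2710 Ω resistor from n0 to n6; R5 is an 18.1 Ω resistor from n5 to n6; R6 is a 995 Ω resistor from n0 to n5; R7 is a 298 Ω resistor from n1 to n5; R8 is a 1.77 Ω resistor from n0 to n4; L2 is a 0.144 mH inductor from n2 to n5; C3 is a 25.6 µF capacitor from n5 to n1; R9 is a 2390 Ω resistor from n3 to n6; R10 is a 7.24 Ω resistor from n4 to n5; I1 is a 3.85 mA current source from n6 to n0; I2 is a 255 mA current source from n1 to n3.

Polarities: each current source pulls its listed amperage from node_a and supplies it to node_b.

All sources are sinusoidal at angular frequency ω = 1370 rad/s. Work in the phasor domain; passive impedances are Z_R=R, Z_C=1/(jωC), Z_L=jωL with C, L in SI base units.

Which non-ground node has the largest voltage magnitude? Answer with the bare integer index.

1

Apply KCL at each of the 6 non-ground nodes and solve the resulting linear system.
Node n1: branches {C1, C2, R2, R7, C3, I2} → V_1 = -1.849+1.477j
Node n2: branches {R3, L2} → V_2 = -0.02601+0.0001351j
Node n3: branches {L1, R2, R9, I2} → V_3 = -0.08723+0.05475j
Node n4: branches {R8, R10} → V_4 = -0.005109-8.457e-06j
Node n5: branches {L1, C1, R1, C2, R5, R6, R7, L2, C3, R10} → V_5 = -0.02601-4.305e-05j
Node n6: branches {R1, R4, R5, R9, I1} → V_6 = -0.09280+0.0003534j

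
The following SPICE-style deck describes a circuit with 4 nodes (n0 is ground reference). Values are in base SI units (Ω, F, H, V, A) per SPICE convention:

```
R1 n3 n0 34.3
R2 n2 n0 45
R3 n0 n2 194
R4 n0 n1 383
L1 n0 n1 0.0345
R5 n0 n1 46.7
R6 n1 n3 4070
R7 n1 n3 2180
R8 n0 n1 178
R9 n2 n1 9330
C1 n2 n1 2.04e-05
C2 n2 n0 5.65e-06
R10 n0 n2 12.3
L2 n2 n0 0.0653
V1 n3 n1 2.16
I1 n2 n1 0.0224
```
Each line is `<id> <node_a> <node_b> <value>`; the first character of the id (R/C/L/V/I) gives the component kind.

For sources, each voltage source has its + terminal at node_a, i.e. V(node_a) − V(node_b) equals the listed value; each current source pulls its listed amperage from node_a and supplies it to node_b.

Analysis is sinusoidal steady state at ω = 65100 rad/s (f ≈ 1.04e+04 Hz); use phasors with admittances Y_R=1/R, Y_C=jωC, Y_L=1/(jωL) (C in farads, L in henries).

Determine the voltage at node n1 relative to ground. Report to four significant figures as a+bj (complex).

Element admittances at ω=65100 rad/s:
  Y(R1) = 0.02915+0.000j S between n3,n0
  Y(R2) = 0.02222+0.000j S between n2,n0
  Y(R3) = 0.005155+0.000j S between n0,n2
  Y(R4) = 0.002611+0.000j S between n0,n1
  Y(L1) = 0.000-0.0004452j S between n0,n1
  Y(R5) = 0.02141+0.000j S between n0,n1
  Y(R6) = 0.0002457+0.000j S between n1,n3
  Y(R7) = 0.0004587+0.000j S between n1,n3
  Y(R8) = 0.005618+0.000j S between n0,n1
  Y(R9) = 0.0001072+0.000j S between n2,n1
  Y(C1) = 0.000+1.328j S between n2,n1
  Y(C2) = 0.000+0.3678j S between n2,n0
  Y(R10) = 0.08130+0.000j S between n0,n2
  Y(L2) = 0.000-0.0002352j S between n2,n0
  V1: constraint V(n3)−V(n1) = 2.16
  I1: injects 0.0224 A into n1 (from n2)
Assemble and solve the 4×4 MNA system:
  V(n1)=-0.07536+0.1666j  V(n2)=-0.06796+0.1394j  V(n3)=2.085+0.1666j
  i(V1)=-0.06230-0.004858j

-0.07536+0.1666j V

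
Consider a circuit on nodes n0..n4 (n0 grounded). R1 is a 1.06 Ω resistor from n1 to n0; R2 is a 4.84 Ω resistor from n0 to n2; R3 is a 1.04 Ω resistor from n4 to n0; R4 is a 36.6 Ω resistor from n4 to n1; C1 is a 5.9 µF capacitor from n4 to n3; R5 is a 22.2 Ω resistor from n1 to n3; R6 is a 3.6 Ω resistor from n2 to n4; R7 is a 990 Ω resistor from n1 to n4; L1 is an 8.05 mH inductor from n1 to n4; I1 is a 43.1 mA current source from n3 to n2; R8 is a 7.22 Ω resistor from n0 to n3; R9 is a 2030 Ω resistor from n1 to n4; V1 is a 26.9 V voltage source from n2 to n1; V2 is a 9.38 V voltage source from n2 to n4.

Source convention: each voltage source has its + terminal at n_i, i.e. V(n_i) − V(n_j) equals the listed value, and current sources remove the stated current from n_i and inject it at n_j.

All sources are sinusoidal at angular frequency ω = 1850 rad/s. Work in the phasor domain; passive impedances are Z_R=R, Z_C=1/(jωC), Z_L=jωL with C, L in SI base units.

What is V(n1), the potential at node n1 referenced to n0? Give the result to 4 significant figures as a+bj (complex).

Element admittances at ω=1850 rad/s:
  Y(R1) = 0.9434+0.000j S between n1,n0
  Y(R2) = 0.2066+0.000j S between n0,n2
  Y(R3) = 0.9615+0.000j S between n4,n0
  Y(R4) = 0.02732+0.000j S between n4,n1
  Y(C1) = 0.000+0.01092j S between n4,n3
  Y(R5) = 0.04505+0.000j S between n1,n3
  Y(R6) = 0.2778+0.000j S between n2,n4
  Y(R7) = 0.001010+0.000j S between n1,n4
  Y(L1) = 0.000-0.06715j S between n1,n4
  I1: injects 0.0431 A into n2 (from n3)
  Y(R8) = 0.1385+0.000j S between n0,n3
  Y(R9) = 0.0004926+0.000j S between n1,n4
  V1: constraint V(n2)−V(n1) = 26.9
  V2: constraint V(n2)−V(n4) = 9.38
Assemble and solve the 6×6 MNA system:
  V(n1)=-10.43-0.03781j  V(n2)=16.47-0.03781j  V(n3)=-2.758+0.5764j  V(n4)=7.091-0.03781j
  i(V1)=-10.69+1.113j  i(V2)=4.724-1.105j

-10.43-0.03781j V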